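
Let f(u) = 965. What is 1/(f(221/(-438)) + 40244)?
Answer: 1/41209 ≈ 2.4267e-5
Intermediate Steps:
1/(f(221/(-438)) + 40244) = 1/(965 + 40244) = 1/41209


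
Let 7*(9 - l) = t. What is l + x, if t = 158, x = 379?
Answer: 2558/7 ≈ 365.43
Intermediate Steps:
l = -95/7 (l = 9 - ⅐*158 = 9 - 158/7 = -95/7 ≈ -13.571)
l + x = -95/7 + 379 = 2558/7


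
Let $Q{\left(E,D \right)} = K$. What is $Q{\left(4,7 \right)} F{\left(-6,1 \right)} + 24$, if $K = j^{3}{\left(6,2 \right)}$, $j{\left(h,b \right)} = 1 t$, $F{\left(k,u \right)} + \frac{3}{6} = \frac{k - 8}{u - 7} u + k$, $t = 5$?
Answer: $- \frac{2981}{6} \approx -496.83$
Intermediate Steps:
$F{\left(k,u \right)} = - \frac{1}{2} + k + \frac{u \left(-8 + k\right)}{-7 + u}$ ($F{\left(k,u \right)} = - \frac{1}{2} + \left(\frac{k - 8}{u - 7} u + k\right) = - \frac{1}{2} + \left(\frac{-8 + k}{-7 + u} u + k\right) = - \frac{1}{2} + \left(\frac{u \left(-8 + k\right)}{-7 + u} + k\right) = - \frac{1}{2} + \left(k + \frac{u \left(-8 + k\right)}{-7 + u}\right) = - \frac{1}{2} + k + \frac{u \left(-8 + k\right)}{-7 + u}$)
$j{\left(h,b \right)} = 5$ ($j{\left(h,b \right)} = 1 \cdot 5 = 5$)
$K = 125$ ($K = 5^{3} = 125$)
$Q{\left(E,D \right)} = 125$
$Q{\left(4,7 \right)} F{\left(-6,1 \right)} + 24 = 125 \frac{7 - 17 - -84 + 4 \left(-6\right) 1}{2 \left(-7 + 1\right)} + 24 = 125 \frac{7 - 17 + 84 - 24}{2 \left(-6\right)} + 24 = 125 \cdot \frac{1}{2} \left(- \frac{1}{6}\right) 50 + 24 = 125 \left(- \frac{25}{6}\right) + 24 = - \frac{3125}{6} + 24 = - \frac{2981}{6}$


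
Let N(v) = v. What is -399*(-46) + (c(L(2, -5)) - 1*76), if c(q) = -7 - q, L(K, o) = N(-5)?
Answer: 18276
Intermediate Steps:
L(K, o) = -5
-399*(-46) + (c(L(2, -5)) - 1*76) = -399*(-46) + ((-7 - 1*(-5)) - 1*76) = 18354 + ((-7 + 5) - 76) = 18354 + (-2 - 76) = 18354 - 78 = 18276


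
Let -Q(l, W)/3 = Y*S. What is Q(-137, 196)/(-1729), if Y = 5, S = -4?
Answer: -60/1729 ≈ -0.034702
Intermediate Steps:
Q(l, W) = 60 (Q(l, W) = -15*(-4) = -3*(-20) = 60)
Q(-137, 196)/(-1729) = 60/(-1729) = 60*(-1/1729) = -60/1729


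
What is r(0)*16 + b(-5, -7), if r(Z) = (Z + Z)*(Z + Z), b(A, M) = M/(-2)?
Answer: 7/2 ≈ 3.5000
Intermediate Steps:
b(A, M) = -M/2 (b(A, M) = M*(-½) = -M/2)
r(Z) = 4*Z² (r(Z) = (2*Z)*(2*Z) = 4*Z²)
r(0)*16 + b(-5, -7) = (4*0²)*16 - ½*(-7) = (4*0)*16 + 7/2 = 0*16 + 7/2 = 0 + 7/2 = 7/2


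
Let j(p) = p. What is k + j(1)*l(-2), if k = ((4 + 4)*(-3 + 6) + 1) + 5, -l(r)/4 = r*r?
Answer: 14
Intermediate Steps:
l(r) = -4*r**2 (l(r) = -4*r*r = -4*r**2)
k = 30 (k = (8*3 + 1) + 5 = (24 + 1) + 5 = 25 + 5 = 30)
k + j(1)*l(-2) = 30 + 1*(-4*(-2)**2) = 30 + 1*(-4*4) = 30 + 1*(-16) = 30 - 16 = 14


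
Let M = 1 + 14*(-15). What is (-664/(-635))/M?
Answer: -664/132715 ≈ -0.0050032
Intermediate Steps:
M = -209 (M = 1 - 210 = -209)
(-664/(-635))/M = -664/(-635)/(-209) = -664*(-1/635)*(-1/209) = (664/635)*(-1/209) = -664/132715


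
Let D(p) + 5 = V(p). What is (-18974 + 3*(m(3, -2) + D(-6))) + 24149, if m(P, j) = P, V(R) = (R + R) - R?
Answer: 5151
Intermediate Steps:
V(R) = R (V(R) = 2*R - R = R)
D(p) = -5 + p
(-18974 + 3*(m(3, -2) + D(-6))) + 24149 = (-18974 + 3*(3 + (-5 - 6))) + 24149 = (-18974 + 3*(3 - 11)) + 24149 = (-18974 + 3*(-8)) + 24149 = (-18974 - 24) + 24149 = -18998 + 24149 = 5151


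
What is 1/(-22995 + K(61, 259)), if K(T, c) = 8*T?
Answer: -1/22507 ≈ -4.4431e-5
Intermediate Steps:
1/(-22995 + K(61, 259)) = 1/(-22995 + 8*61) = 1/(-22995 + 488) = 1/(-22507) = -1/22507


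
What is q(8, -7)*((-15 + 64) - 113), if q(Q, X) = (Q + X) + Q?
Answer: -576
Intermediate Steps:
q(Q, X) = X + 2*Q
q(8, -7)*((-15 + 64) - 113) = (-7 + 2*8)*((-15 + 64) - 113) = (-7 + 16)*(49 - 113) = 9*(-64) = -576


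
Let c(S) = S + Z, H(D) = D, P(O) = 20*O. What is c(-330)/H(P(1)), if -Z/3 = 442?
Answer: -414/5 ≈ -82.800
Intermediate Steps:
Z = -1326 (Z = -3*442 = -1326)
c(S) = -1326 + S (c(S) = S - 1326 = -1326 + S)
c(-330)/H(P(1)) = (-1326 - 330)/((20*1)) = -1656/20 = -1656*1/20 = -414/5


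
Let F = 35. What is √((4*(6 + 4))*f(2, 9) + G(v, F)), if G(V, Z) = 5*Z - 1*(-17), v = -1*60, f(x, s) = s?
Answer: 2*√138 ≈ 23.495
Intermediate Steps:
v = -60
G(V, Z) = 17 + 5*Z (G(V, Z) = 5*Z + 17 = 17 + 5*Z)
√((4*(6 + 4))*f(2, 9) + G(v, F)) = √((4*(6 + 4))*9 + (17 + 5*35)) = √((4*10)*9 + (17 + 175)) = √(40*9 + 192) = √(360 + 192) = √552 = 2*√138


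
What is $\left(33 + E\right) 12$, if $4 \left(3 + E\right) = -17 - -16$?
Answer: $357$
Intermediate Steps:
$E = - \frac{13}{4}$ ($E = -3 + \frac{-17 - -16}{4} = -3 + \frac{-17 + 16}{4} = -3 + \frac{1}{4} \left(-1\right) = -3 - \frac{1}{4} = - \frac{13}{4} \approx -3.25$)
$\left(33 + E\right) 12 = \left(33 - \frac{13}{4}\right) 12 = \frac{119}{4} \cdot 12 = 357$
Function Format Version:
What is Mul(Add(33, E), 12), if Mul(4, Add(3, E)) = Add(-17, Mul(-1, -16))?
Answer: 357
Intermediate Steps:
E = Rational(-13, 4) (E = Add(-3, Mul(Rational(1, 4), Add(-17, Mul(-1, -16)))) = Add(-3, Mul(Rational(1, 4), Add(-17, 16))) = Add(-3, Mul(Rational(1, 4), -1)) = Add(-3, Rational(-1, 4)) = Rational(-13, 4) ≈ -3.2500)
Mul(Add(33, E), 12) = Mul(Add(33, Rational(-13, 4)), 12) = Mul(Rational(119, 4), 12) = 357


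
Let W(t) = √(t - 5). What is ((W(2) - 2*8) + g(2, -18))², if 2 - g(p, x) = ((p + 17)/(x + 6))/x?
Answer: 9119881/46656 - 3043*I*√3/108 ≈ 195.47 - 48.802*I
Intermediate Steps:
W(t) = √(-5 + t)
g(p, x) = 2 - (17 + p)/(x*(6 + x)) (g(p, x) = 2 - (p + 17)/(x + 6)/x = 2 - (17 + p)/(6 + x)/x = 2 - (17 + p)/(x*(6 + x)))
((W(2) - 2*8) + g(2, -18))² = ((√(-5 + 2) - 2*8) + (-17 - 1*2 + 2*(-18)² + 12*(-18))/((-18)*(6 - 18)))² = ((√(-3) - 16) - 1/18*(-17 - 2 + 2*324 - 216)/(-12))² = ((I*√3 - 16) - 1/18*(-1/12)*(-17 - 2 + 648 - 216))² = ((-16 + I*√3) - 1/18*(-1/12)*413)² = ((-16 + I*√3) + 413/216)² = (-3043/216 + I*√3)²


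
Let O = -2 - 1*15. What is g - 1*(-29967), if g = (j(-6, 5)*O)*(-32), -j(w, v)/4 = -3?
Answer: 36495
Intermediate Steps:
j(w, v) = 12 (j(w, v) = -4*(-3) = 12)
O = -17 (O = -2 - 15 = -17)
g = 6528 (g = (12*(-17))*(-32) = -204*(-32) = 6528)
g - 1*(-29967) = 6528 - 1*(-29967) = 6528 + 29967 = 36495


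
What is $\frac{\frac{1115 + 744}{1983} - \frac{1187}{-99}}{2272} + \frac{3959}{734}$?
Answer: $\frac{147308697127}{27282304368} \approx 5.3994$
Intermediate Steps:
$\frac{\frac{1115 + 744}{1983} - \frac{1187}{-99}}{2272} + \frac{3959}{734} = \left(1859 \cdot \frac{1}{1983} - - \frac{1187}{99}\right) \frac{1}{2272} + 3959 \cdot \frac{1}{734} = \left(\frac{1859}{1983} + \frac{1187}{99}\right) \frac{1}{2272} + \frac{3959}{734} = \frac{845954}{65439} \cdot \frac{1}{2272} + \frac{3959}{734} = \frac{422977}{74338704} + \frac{3959}{734} = \frac{147308697127}{27282304368}$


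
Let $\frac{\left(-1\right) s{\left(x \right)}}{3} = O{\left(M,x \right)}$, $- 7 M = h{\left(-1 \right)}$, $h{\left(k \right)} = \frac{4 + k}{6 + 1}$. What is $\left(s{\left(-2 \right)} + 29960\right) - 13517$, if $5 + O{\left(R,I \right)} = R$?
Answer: $\frac{806451}{49} \approx 16458.0$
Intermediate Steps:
$h{\left(k \right)} = \frac{4}{7} + \frac{k}{7}$ ($h{\left(k \right)} = \frac{4 + k}{7} = \left(4 + k\right) \frac{1}{7} = \frac{4}{7} + \frac{k}{7}$)
$M = - \frac{3}{49}$ ($M = - \frac{\frac{4}{7} + \frac{1}{7} \left(-1\right)}{7} = - \frac{\frac{4}{7} - \frac{1}{7}}{7} = \left(- \frac{1}{7}\right) \frac{3}{7} = - \frac{3}{49} \approx -0.061224$)
$O{\left(R,I \right)} = -5 + R$
$s{\left(x \right)} = \frac{744}{49}$ ($s{\left(x \right)} = - 3 \left(-5 - \frac{3}{49}\right) = \left(-3\right) \left(- \frac{248}{49}\right) = \frac{744}{49}$)
$\left(s{\left(-2 \right)} + 29960\right) - 13517 = \left(\frac{744}{49} + 29960\right) - 13517 = \frac{1468784}{49} - 13517 = \frac{806451}{49}$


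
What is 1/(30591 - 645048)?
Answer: -1/614457 ≈ -1.6275e-6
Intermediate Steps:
1/(30591 - 645048) = 1/(-614457) = -1/614457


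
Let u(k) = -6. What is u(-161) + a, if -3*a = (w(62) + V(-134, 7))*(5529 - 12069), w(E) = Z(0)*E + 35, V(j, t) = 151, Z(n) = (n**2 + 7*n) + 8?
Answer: 1486754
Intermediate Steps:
Z(n) = 8 + n**2 + 7*n
w(E) = 35 + 8*E (w(E) = (8 + 0**2 + 7*0)*E + 35 = (8 + 0 + 0)*E + 35 = 8*E + 35 = 35 + 8*E)
a = 1486760 (a = -((35 + 8*62) + 151)*(5529 - 12069)/3 = -((35 + 496) + 151)*(-6540)/3 = -(531 + 151)*(-6540)/3 = -682*(-6540)/3 = -1/3*(-4460280) = 1486760)
u(-161) + a = -6 + 1486760 = 1486754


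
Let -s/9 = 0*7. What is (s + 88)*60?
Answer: 5280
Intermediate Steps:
s = 0 (s = -0*7 = -9*0 = 0)
(s + 88)*60 = (0 + 88)*60 = 88*60 = 5280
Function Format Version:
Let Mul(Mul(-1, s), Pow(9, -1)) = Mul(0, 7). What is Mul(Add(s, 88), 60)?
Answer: 5280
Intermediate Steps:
s = 0 (s = Mul(-9, Mul(0, 7)) = Mul(-9, 0) = 0)
Mul(Add(s, 88), 60) = Mul(Add(0, 88), 60) = Mul(88, 60) = 5280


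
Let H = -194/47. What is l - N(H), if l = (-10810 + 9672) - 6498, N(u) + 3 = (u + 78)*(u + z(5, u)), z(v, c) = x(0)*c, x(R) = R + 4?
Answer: -13493457/2209 ≈ -6108.4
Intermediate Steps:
H = -194/47 (H = -194*1/47 = -194/47 ≈ -4.1277)
x(R) = 4 + R
z(v, c) = 4*c (z(v, c) = (4 + 0)*c = 4*c)
N(u) = -3 + 5*u*(78 + u) (N(u) = -3 + (u + 78)*(u + 4*u) = -3 + (78 + u)*(5*u) = -3 + 5*u*(78 + u))
l = -7636 (l = -1138 - 6498 = -7636)
l - N(H) = -7636 - (-3 + 5*(-194/47)**2 + 390*(-194/47)) = -7636 - (-3 + 5*(37636/2209) - 75660/47) = -7636 - (-3 + 188180/2209 - 75660/47) = -7636 - 1*(-3374467/2209) = -7636 + 3374467/2209 = -13493457/2209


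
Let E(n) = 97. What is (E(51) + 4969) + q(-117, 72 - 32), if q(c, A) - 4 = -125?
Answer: 4945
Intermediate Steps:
q(c, A) = -121 (q(c, A) = 4 - 125 = -121)
(E(51) + 4969) + q(-117, 72 - 32) = (97 + 4969) - 121 = 5066 - 121 = 4945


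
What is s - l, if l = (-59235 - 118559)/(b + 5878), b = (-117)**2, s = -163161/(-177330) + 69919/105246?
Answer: 324735785169301/30432022192755 ≈ 10.671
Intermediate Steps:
s = 2464231573/1555272765 (s = -163161*(-1/177330) + 69919*(1/105246) = 54387/59110 + 69919/105246 = 2464231573/1555272765 ≈ 1.5844)
b = 13689
l = -177794/19567 (l = (-59235 - 118559)/(13689 + 5878) = -177794/19567 ≈ -9.0864)
s - l = 2464231573/1555272765 - 1*(-177794/19567) = 2464231573/1555272765 + 177794/19567 = 324735785169301/30432022192755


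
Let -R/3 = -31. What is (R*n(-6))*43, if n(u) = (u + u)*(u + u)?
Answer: 575856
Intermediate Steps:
R = 93 (R = -3*(-31) = 93)
n(u) = 4*u**2 (n(u) = (2*u)*(2*u) = 4*u**2)
(R*n(-6))*43 = (93*(4*(-6)**2))*43 = (93*(4*36))*43 = (93*144)*43 = 13392*43 = 575856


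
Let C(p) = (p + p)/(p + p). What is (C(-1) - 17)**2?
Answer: 256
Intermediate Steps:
C(p) = 1 (C(p) = (2*p)/((2*p)) = (2*p)*(1/(2*p)) = 1)
(C(-1) - 17)**2 = (1 - 17)**2 = (-16)**2 = 256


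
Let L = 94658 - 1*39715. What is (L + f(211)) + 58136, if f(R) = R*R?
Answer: 157600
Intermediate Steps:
f(R) = R**2
L = 54943 (L = 94658 - 39715 = 54943)
(L + f(211)) + 58136 = (54943 + 211**2) + 58136 = (54943 + 44521) + 58136 = 99464 + 58136 = 157600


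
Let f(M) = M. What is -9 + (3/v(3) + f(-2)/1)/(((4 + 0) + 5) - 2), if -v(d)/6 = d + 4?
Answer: -911/98 ≈ -9.2959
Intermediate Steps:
v(d) = -24 - 6*d (v(d) = -6*(d + 4) = -6*(4 + d) = -24 - 6*d)
-9 + (3/v(3) + f(-2)/1)/(((4 + 0) + 5) - 2) = -9 + (3/(-24 - 6*3) - 2/1)/(((4 + 0) + 5) - 2) = -9 + (3/(-24 - 18) - 2*1)/((4 + 5) - 2) = -9 + (3/(-42) - 2)/(9 - 2) = -9 + (3*(-1/42) - 2)/7 = -9 + (-1/14 - 2)*(⅐) = -9 - 29/14*⅐ = -9 - 29/98 = -911/98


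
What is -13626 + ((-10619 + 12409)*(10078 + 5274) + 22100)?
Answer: 27488554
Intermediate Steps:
-13626 + ((-10619 + 12409)*(10078 + 5274) + 22100) = -13626 + (1790*15352 + 22100) = -13626 + (27480080 + 22100) = -13626 + 27502180 = 27488554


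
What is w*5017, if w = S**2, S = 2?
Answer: 20068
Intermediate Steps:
w = 4 (w = 2**2 = 4)
w*5017 = 4*5017 = 20068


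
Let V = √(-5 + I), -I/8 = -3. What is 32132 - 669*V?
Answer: 32132 - 669*√19 ≈ 29216.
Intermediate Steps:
I = 24 (I = -8*(-3) = 24)
V = √19 (V = √(-5 + 24) = √19 ≈ 4.3589)
32132 - 669*V = 32132 - 669*√19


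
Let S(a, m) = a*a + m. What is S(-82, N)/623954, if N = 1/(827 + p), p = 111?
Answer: 6307113/585268852 ≈ 0.010776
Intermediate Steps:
N = 1/938 (N = 1/(827 + 111) = 1/938 ≈ 0.0010661)
S(a, m) = m + a**2 (S(a, m) = a**2 + m = m + a**2)
S(-82, N)/623954 = (1/938 + (-82)**2)/623954 = (1/938 + 6724)*(1/623954) = (6307113/938)*(1/623954) = 6307113/585268852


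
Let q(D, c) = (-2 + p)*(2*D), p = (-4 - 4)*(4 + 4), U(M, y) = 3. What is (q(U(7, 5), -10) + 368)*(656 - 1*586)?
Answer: -1960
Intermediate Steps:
p = -64 (p = -8*8 = -64)
q(D, c) = -132*D (q(D, c) = (-2 - 64)*(2*D) = -132*D)
(q(U(7, 5), -10) + 368)*(656 - 1*586) = (-132*3 + 368)*(656 - 1*586) = (-396 + 368)*(656 - 586) = -28*70 = -1960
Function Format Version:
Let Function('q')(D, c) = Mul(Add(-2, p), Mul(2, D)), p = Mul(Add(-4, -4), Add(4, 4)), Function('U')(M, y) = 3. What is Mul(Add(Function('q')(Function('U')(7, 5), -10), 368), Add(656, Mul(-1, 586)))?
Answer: -1960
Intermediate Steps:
p = -64 (p = Mul(-8, 8) = -64)
Function('q')(D, c) = Mul(-132, D) (Function('q')(D, c) = Mul(Add(-2, -64), Mul(2, D)) = Mul(-66, Mul(2, D)) = Mul(-132, D))
Mul(Add(Function('q')(Function('U')(7, 5), -10), 368), Add(656, Mul(-1, 586))) = Mul(Add(Mul(-132, 3), 368), Add(656, Mul(-1, 586))) = Mul(Add(-396, 368), Add(656, -586)) = Mul(-28, 70) = -1960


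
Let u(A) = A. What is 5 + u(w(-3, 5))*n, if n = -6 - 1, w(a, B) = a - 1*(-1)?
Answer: 19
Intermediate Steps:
w(a, B) = 1 + a (w(a, B) = a + 1 = 1 + a)
n = -7
5 + u(w(-3, 5))*n = 5 + (1 - 3)*(-7) = 5 - 2*(-7) = 5 + 14 = 19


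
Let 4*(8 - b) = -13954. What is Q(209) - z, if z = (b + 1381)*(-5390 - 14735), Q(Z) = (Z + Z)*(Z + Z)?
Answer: 196668823/2 ≈ 9.8334e+7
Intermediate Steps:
b = 6993/2 (b = 8 - ¼*(-13954) = 8 + 6977/2 = 6993/2 ≈ 3496.5)
Q(Z) = 4*Z² (Q(Z) = (2*Z)*(2*Z) = 4*Z²)
z = -196319375/2 (z = (6993/2 + 1381)*(-5390 - 14735) = (9755/2)*(-20125) = -196319375/2 ≈ -9.8160e+7)
Q(209) - z = 4*209² - 1*(-196319375/2) = 4*43681 + 196319375/2 = 174724 + 196319375/2 = 196668823/2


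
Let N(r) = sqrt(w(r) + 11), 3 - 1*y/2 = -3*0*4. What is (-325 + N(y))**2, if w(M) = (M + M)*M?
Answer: (325 - sqrt(83))**2 ≈ 99786.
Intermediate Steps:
w(M) = 2*M**2 (w(M) = (2*M)*M = 2*M**2)
y = 6 (y = 6 - 2*(-3*0)*4 = 6 - 0*4 = 6 - 2*0 = 6 + 0 = 6)
N(r) = sqrt(11 + 2*r**2) (N(r) = sqrt(2*r**2 + 11) = sqrt(11 + 2*r**2))
(-325 + N(y))**2 = (-325 + sqrt(11 + 2*6**2))**2 = (-325 + sqrt(11 + 2*36))**2 = (-325 + sqrt(11 + 72))**2 = (-325 + sqrt(83))**2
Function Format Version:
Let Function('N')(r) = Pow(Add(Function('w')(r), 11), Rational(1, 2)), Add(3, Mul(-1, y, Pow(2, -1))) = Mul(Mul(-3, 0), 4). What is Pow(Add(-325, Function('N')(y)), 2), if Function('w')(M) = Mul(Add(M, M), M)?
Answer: Pow(Add(325, Mul(-1, Pow(83, Rational(1, 2)))), 2) ≈ 99786.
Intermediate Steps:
Function('w')(M) = Mul(2, Pow(M, 2)) (Function('w')(M) = Mul(Mul(2, M), M) = Mul(2, Pow(M, 2)))
y = 6 (y = Add(6, Mul(-2, Mul(Mul(-3, 0), 4))) = Add(6, Mul(-2, Mul(0, 4))) = Add(6, Mul(-2, 0)) = Add(6, 0) = 6)
Function('N')(r) = Pow(Add(11, Mul(2, Pow(r, 2))), Rational(1, 2)) (Function('N')(r) = Pow(Add(Mul(2, Pow(r, 2)), 11), Rational(1, 2)) = Pow(Add(11, Mul(2, Pow(r, 2))), Rational(1, 2)))
Pow(Add(-325, Function('N')(y)), 2) = Pow(Add(-325, Pow(Add(11, Mul(2, Pow(6, 2))), Rational(1, 2))), 2) = Pow(Add(-325, Pow(Add(11, Mul(2, 36)), Rational(1, 2))), 2) = Pow(Add(-325, Pow(Add(11, 72), Rational(1, 2))), 2) = Pow(Add(-325, Pow(83, Rational(1, 2))), 2)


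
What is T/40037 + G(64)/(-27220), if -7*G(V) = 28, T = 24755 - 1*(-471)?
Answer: 171702967/272451785 ≈ 0.63021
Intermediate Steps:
T = 25226 (T = 24755 + 471 = 25226)
G(V) = -4 (G(V) = -⅐*28 = -4)
T/40037 + G(64)/(-27220) = 25226/40037 - 4/(-27220) = 25226*(1/40037) - 4*(-1/27220) = 25226/40037 + 1/6805 = 171702967/272451785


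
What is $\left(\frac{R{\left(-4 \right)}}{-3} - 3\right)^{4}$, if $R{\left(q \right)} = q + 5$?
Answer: $\frac{10000}{81} \approx 123.46$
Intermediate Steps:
$R{\left(q \right)} = 5 + q$
$\left(\frac{R{\left(-4 \right)}}{-3} - 3\right)^{4} = \left(\frac{5 - 4}{-3} - 3\right)^{4} = \left(1 \left(- \frac{1}{3}\right) - 3\right)^{4} = \left(- \frac{1}{3} - 3\right)^{4} = \left(- \frac{10}{3}\right)^{4} = \frac{10000}{81}$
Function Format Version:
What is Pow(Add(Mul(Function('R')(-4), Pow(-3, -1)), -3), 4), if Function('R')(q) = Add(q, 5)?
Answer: Rational(10000, 81) ≈ 123.46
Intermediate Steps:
Function('R')(q) = Add(5, q)
Pow(Add(Mul(Function('R')(-4), Pow(-3, -1)), -3), 4) = Pow(Add(Mul(Add(5, -4), Pow(-3, -1)), -3), 4) = Pow(Add(Mul(1, Rational(-1, 3)), -3), 4) = Pow(Add(Rational(-1, 3), -3), 4) = Pow(Rational(-10, 3), 4) = Rational(10000, 81)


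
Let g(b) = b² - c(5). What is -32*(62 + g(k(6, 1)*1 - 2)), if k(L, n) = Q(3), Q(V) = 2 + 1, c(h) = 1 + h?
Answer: -1824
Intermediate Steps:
Q(V) = 3
k(L, n) = 3
g(b) = -6 + b² (g(b) = b² - (1 + 5) = b² - 1*6 = b² - 6 = -6 + b²)
-32*(62 + g(k(6, 1)*1 - 2)) = -32*(62 + (-6 + (3*1 - 2)²)) = -32*(62 + (-6 + (3 - 2)²)) = -32*(62 + (-6 + 1²)) = -32*(62 + (-6 + 1)) = -32*(62 - 5) = -32*57 = -1824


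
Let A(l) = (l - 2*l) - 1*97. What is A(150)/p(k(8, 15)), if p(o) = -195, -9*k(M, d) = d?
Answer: 19/15 ≈ 1.2667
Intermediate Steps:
k(M, d) = -d/9
A(l) = -97 - l (A(l) = -l - 97 = -97 - l)
A(150)/p(k(8, 15)) = (-97 - 1*150)/(-195) = (-97 - 150)*(-1/195) = -247*(-1/195) = 19/15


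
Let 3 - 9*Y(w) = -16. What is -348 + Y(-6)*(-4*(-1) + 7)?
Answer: -2923/9 ≈ -324.78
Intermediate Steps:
Y(w) = 19/9 (Y(w) = ⅓ - ⅑*(-16) = ⅓ + 16/9 = 19/9)
-348 + Y(-6)*(-4*(-1) + 7) = -348 + 19*(-4*(-1) + 7)/9 = -348 + 19*(4 + 7)/9 = -348 + (19/9)*11 = -348 + 209/9 = -2923/9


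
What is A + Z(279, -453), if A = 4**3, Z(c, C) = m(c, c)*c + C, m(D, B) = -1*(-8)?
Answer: 1843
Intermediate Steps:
m(D, B) = 8
Z(c, C) = C + 8*c (Z(c, C) = 8*c + C = C + 8*c)
A = 64
A + Z(279, -453) = 64 + (-453 + 8*279) = 64 + (-453 + 2232) = 64 + 1779 = 1843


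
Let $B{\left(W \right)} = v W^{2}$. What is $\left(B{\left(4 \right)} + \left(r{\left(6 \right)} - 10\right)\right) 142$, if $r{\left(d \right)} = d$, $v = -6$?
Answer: $-14200$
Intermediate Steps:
$B{\left(W \right)} = - 6 W^{2}$
$\left(B{\left(4 \right)} + \left(r{\left(6 \right)} - 10\right)\right) 142 = \left(- 6 \cdot 4^{2} + \left(6 - 10\right)\right) 142 = \left(\left(-6\right) 16 - 4\right) 142 = \left(-96 - 4\right) 142 = \left(-100\right) 142 = -14200$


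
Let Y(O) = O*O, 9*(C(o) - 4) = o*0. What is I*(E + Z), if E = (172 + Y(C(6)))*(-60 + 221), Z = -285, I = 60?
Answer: 1798980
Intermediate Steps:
C(o) = 4 (C(o) = 4 + (o*0)/9 = 4 + (⅑)*0 = 4 + 0 = 4)
Y(O) = O²
E = 30268 (E = (172 + 4²)*(-60 + 221) = (172 + 16)*161 = 188*161 = 30268)
I*(E + Z) = 60*(30268 - 285) = 60*29983 = 1798980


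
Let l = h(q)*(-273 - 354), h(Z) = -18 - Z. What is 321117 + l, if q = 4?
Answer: 334911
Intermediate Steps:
l = 13794 (l = (-18 - 1*4)*(-273 - 354) = (-18 - 4)*(-627) = -22*(-627) = 13794)
321117 + l = 321117 + 13794 = 334911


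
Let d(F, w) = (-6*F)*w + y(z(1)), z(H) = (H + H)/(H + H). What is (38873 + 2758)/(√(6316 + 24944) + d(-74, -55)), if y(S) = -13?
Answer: -1017170223/596940229 - 83262*√7815/596940229 ≈ -1.7163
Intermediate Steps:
z(H) = 1 (z(H) = (2*H)/((2*H)) = (2*H)*(1/(2*H)) = 1)
d(F, w) = -13 - 6*F*w (d(F, w) = (-6*F)*w - 13 = -6*F*w - 13 = -13 - 6*F*w)
(38873 + 2758)/(√(6316 + 24944) + d(-74, -55)) = (38873 + 2758)/(√(6316 + 24944) + (-13 - 6*(-74)*(-55))) = 41631/(√31260 + (-13 - 24420)) = 41631/(2*√7815 - 24433) = 41631/(-24433 + 2*√7815)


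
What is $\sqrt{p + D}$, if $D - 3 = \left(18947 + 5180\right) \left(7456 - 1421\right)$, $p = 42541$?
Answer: $3 \sqrt{16183221} \approx 12069.0$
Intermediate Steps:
$D = 145606448$ ($D = 3 + \left(18947 + 5180\right) \left(7456 - 1421\right) = 3 + 24127 \cdot 6035 = 3 + 145606445 = 145606448$)
$\sqrt{p + D} = \sqrt{42541 + 145606448} = \sqrt{145648989} = 3 \sqrt{16183221}$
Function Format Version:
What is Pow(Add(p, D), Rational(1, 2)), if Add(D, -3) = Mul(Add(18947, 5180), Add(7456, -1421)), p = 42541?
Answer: Mul(3, Pow(16183221, Rational(1, 2))) ≈ 12069.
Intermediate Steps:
D = 145606448 (D = Add(3, Mul(Add(18947, 5180), Add(7456, -1421))) = Add(3, Mul(24127, 6035)) = Add(3, 145606445) = 145606448)
Pow(Add(p, D), Rational(1, 2)) = Pow(Add(42541, 145606448), Rational(1, 2)) = Pow(145648989, Rational(1, 2)) = Mul(3, Pow(16183221, Rational(1, 2)))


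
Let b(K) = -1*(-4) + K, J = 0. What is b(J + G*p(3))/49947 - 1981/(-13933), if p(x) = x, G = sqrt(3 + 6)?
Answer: 99126136/695911551 ≈ 0.14244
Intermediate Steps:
G = 3 (G = sqrt(9) = 3)
b(K) = 4 + K
b(J + G*p(3))/49947 - 1981/(-13933) = (4 + (0 + 3*3))/49947 - 1981/(-13933) = (4 + (0 + 9))*(1/49947) - 1981*(-1/13933) = (4 + 9)*(1/49947) + 1981/13933 = 13*(1/49947) + 1981/13933 = 13/49947 + 1981/13933 = 99126136/695911551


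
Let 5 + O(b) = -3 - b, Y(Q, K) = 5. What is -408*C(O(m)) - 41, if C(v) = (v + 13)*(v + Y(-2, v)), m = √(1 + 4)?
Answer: 4039 + 816*√5 ≈ 5863.6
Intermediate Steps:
m = √5 ≈ 2.2361
O(b) = -8 - b (O(b) = -5 + (-3 - b) = -8 - b)
C(v) = (5 + v)*(13 + v) (C(v) = (v + 13)*(v + 5) = (13 + v)*(5 + v) = (5 + v)*(13 + v))
-408*C(O(m)) - 41 = -408*(65 + (-8 - √5)² + 18*(-8 - √5)) - 41 = -408*(65 + (-8 - √5)² + (-144 - 18*√5)) - 41 = -408*(-79 + (-8 - √5)² - 18*√5) - 41 = (32232 - 408*(-8 - √5)² + 7344*√5) - 41 = 32191 - 408*(-8 - √5)² + 7344*√5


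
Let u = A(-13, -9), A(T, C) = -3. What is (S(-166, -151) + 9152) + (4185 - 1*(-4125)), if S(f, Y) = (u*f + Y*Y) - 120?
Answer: 40641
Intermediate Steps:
u = -3
S(f, Y) = -120 + Y**2 - 3*f (S(f, Y) = (-3*f + Y*Y) - 120 = (-3*f + Y**2) - 120 = (Y**2 - 3*f) - 120 = -120 + Y**2 - 3*f)
(S(-166, -151) + 9152) + (4185 - 1*(-4125)) = ((-120 + (-151)**2 - 3*(-166)) + 9152) + (4185 - 1*(-4125)) = ((-120 + 22801 + 498) + 9152) + (4185 + 4125) = (23179 + 9152) + 8310 = 32331 + 8310 = 40641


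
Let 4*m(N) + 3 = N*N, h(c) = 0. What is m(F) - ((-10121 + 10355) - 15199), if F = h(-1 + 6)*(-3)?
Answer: 59857/4 ≈ 14964.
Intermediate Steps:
F = 0 (F = 0*(-3) = 0)
m(N) = -¾ + N²/4 (m(N) = -¾ + (N*N)/4 = -¾ + N²/4)
m(F) - ((-10121 + 10355) - 15199) = (-¾ + (¼)*0²) - ((-10121 + 10355) - 15199) = (-¾ + (¼)*0) - (234 - 15199) = (-¾ + 0) - 1*(-14965) = -¾ + 14965 = 59857/4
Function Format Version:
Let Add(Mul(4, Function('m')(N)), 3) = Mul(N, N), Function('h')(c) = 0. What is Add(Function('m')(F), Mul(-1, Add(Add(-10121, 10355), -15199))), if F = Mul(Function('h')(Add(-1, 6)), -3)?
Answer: Rational(59857, 4) ≈ 14964.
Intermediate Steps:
F = 0 (F = Mul(0, -3) = 0)
Function('m')(N) = Add(Rational(-3, 4), Mul(Rational(1, 4), Pow(N, 2))) (Function('m')(N) = Add(Rational(-3, 4), Mul(Rational(1, 4), Mul(N, N))) = Add(Rational(-3, 4), Mul(Rational(1, 4), Pow(N, 2))))
Add(Function('m')(F), Mul(-1, Add(Add(-10121, 10355), -15199))) = Add(Add(Rational(-3, 4), Mul(Rational(1, 4), Pow(0, 2))), Mul(-1, Add(Add(-10121, 10355), -15199))) = Add(Add(Rational(-3, 4), Mul(Rational(1, 4), 0)), Mul(-1, Add(234, -15199))) = Add(Add(Rational(-3, 4), 0), Mul(-1, -14965)) = Add(Rational(-3, 4), 14965) = Rational(59857, 4)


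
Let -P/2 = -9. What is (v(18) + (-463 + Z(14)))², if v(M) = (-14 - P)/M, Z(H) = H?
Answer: 16459249/81 ≈ 2.0320e+5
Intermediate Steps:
P = 18 (P = -2*(-9) = 18)
v(M) = -32/M (v(M) = (-14 - 1*18)/M = (-14 - 18)/M = -32/M)
(v(18) + (-463 + Z(14)))² = (-32/18 + (-463 + 14))² = (-32*1/18 - 449)² = (-16/9 - 449)² = (-4057/9)² = 16459249/81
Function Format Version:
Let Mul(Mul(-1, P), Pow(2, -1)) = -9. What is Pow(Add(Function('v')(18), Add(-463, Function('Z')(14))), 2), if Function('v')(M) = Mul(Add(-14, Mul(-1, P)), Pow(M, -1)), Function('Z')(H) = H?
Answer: Rational(16459249, 81) ≈ 2.0320e+5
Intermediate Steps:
P = 18 (P = Mul(-2, -9) = 18)
Function('v')(M) = Mul(-32, Pow(M, -1)) (Function('v')(M) = Mul(Add(-14, Mul(-1, 18)), Pow(M, -1)) = Mul(Add(-14, -18), Pow(M, -1)) = Mul(-32, Pow(M, -1)))
Pow(Add(Function('v')(18), Add(-463, Function('Z')(14))), 2) = Pow(Add(Mul(-32, Pow(18, -1)), Add(-463, 14)), 2) = Pow(Add(Mul(-32, Rational(1, 18)), -449), 2) = Pow(Add(Rational(-16, 9), -449), 2) = Pow(Rational(-4057, 9), 2) = Rational(16459249, 81)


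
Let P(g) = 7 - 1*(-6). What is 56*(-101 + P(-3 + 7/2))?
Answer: -4928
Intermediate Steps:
P(g) = 13 (P(g) = 7 + 6 = 13)
56*(-101 + P(-3 + 7/2)) = 56*(-101 + 13) = 56*(-88) = -4928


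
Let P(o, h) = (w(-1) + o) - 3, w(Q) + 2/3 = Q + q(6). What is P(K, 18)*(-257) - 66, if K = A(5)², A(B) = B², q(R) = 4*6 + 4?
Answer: -500063/3 ≈ -1.6669e+5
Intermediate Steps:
q(R) = 28 (q(R) = 24 + 4 = 28)
w(Q) = 82/3 + Q (w(Q) = -⅔ + (Q + 28) = -⅔ + (28 + Q) = 82/3 + Q)
K = 625 (K = (5²)² = 25² = 625)
P(o, h) = 70/3 + o (P(o, h) = ((82/3 - 1) + o) - 3 = (79/3 + o) - 3 = 70/3 + o)
P(K, 18)*(-257) - 66 = (70/3 + 625)*(-257) - 66 = (1945/3)*(-257) - 66 = -499865/3 - 66 = -500063/3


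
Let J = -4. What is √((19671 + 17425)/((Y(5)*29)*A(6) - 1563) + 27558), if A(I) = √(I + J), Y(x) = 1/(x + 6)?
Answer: √(473396638 - 799182*√2)/√(17193 - 29*√2) ≈ 165.93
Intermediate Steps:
Y(x) = 1/(6 + x)
A(I) = √(-4 + I) (A(I) = √(I - 4) = √(-4 + I))
√((19671 + 17425)/((Y(5)*29)*A(6) - 1563) + 27558) = √((19671 + 17425)/((29/(6 + 5))*√(-4 + 6) - 1563) + 27558) = √(37096/((29/11)*√2 - 1563) + 27558) = √(37096/(((1/11)*29)*√2 - 1563) + 27558) = √(37096/(29*√2/11 - 1563) + 27558) = √(37096/(-1563 + 29*√2/11) + 27558) = √(27558 + 37096/(-1563 + 29*√2/11))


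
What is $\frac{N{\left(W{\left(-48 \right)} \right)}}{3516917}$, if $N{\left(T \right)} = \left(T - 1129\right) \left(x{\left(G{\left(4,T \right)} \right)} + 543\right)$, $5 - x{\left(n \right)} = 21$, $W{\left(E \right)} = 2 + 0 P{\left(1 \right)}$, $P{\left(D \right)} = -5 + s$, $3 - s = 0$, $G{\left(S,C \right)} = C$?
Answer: $- \frac{593929}{3516917} \approx -0.16888$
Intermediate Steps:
$s = 3$ ($s = 3 - 0 = 3 + 0 = 3$)
$P{\left(D \right)} = -2$ ($P{\left(D \right)} = -5 + 3 = -2$)
$W{\left(E \right)} = 2$ ($W{\left(E \right)} = 2 + 0 \left(-2\right) = 2 + 0 = 2$)
$x{\left(n \right)} = -16$ ($x{\left(n \right)} = 5 - 21 = -16$)
$N{\left(T \right)} = -594983 + 527 T$ ($N{\left(T \right)} = \left(T - 1129\right) \left(-16 + 543\right) = \left(-1129 + T\right) 527 = -594983 + 527 T$)
$\frac{N{\left(W{\left(-48 \right)} \right)}}{3516917} = \frac{-594983 + 527 \cdot 2}{3516917} = \left(-594983 + 1054\right) \frac{1}{3516917} = \left(-593929\right) \frac{1}{3516917} = - \frac{593929}{3516917}$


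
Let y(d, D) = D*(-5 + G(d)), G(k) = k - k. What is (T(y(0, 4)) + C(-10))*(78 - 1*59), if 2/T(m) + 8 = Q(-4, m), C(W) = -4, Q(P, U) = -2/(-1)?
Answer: -247/3 ≈ -82.333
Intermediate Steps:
G(k) = 0
Q(P, U) = 2 (Q(P, U) = -2*(-1) = 2)
y(d, D) = -5*D (y(d, D) = D*(-5 + 0) = D*(-5) = -5*D)
T(m) = -⅓ (T(m) = 2/(-8 + 2) = 2/(-6) = 2*(-⅙) = -⅓)
(T(y(0, 4)) + C(-10))*(78 - 1*59) = (-⅓ - 4)*(78 - 1*59) = -13*(78 - 59)/3 = -13/3*19 = -247/3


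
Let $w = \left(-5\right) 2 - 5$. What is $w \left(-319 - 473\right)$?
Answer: $11880$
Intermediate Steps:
$w = -15$ ($w = -10 - 5 = -15$)
$w \left(-319 - 473\right) = - 15 \left(-319 - 473\right) = \left(-15\right) \left(-792\right) = 11880$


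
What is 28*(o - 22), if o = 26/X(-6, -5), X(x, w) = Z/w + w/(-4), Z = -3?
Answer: -8232/37 ≈ -222.49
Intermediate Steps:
X(x, w) = -3/w - w/4 (X(x, w) = -3/w + w/(-4) = -3/w + w*(-1/4) = -3/w - w/4)
o = 520/37 (o = 26/(-3/(-5) - 1/4*(-5)) = 26/(-3*(-1/5) + 5/4) = 26/(3/5 + 5/4) = 26/(37/20) = 26*(20/37) = 520/37 ≈ 14.054)
28*(o - 22) = 28*(520/37 - 22) = 28*(-294/37) = -8232/37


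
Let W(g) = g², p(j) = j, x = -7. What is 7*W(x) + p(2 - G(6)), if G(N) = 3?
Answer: 342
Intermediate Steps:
7*W(x) + p(2 - G(6)) = 7*(-7)² + (2 - 1*3) = 7*49 + (2 - 3) = 343 - 1 = 342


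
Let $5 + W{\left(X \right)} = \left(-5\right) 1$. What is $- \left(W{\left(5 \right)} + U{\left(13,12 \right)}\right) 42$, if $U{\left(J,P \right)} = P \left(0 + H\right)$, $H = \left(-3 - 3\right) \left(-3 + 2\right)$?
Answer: $-2604$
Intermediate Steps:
$H = 6$ ($H = \left(-6\right) \left(-1\right) = 6$)
$W{\left(X \right)} = -10$ ($W{\left(X \right)} = -5 - 5 = -10$)
$U{\left(J,P \right)} = 6 P$ ($U{\left(J,P \right)} = P \left(0 + 6\right) = P 6 = 6 P$)
$- \left(W{\left(5 \right)} + U{\left(13,12 \right)}\right) 42 = - \left(-10 + 6 \cdot 12\right) 42 = - \left(-10 + 72\right) 42 = - 62 \cdot 42 = \left(-1\right) 2604 = -2604$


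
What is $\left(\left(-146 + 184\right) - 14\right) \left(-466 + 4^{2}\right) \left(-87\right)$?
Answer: $939600$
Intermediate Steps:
$\left(\left(-146 + 184\right) - 14\right) \left(-466 + 4^{2}\right) \left(-87\right) = \left(38 - 14\right) \left(-466 + 16\right) \left(-87\right) = 24 \left(-450\right) \left(-87\right) = \left(-10800\right) \left(-87\right) = 939600$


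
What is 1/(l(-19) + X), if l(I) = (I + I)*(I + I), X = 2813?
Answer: 1/4257 ≈ 0.00023491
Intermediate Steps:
l(I) = 4*I² (l(I) = (2*I)*(2*I) = 4*I²)
1/(l(-19) + X) = 1/(4*(-19)² + 2813) = 1/(4*361 + 2813) = 1/(1444 + 2813) = 1/4257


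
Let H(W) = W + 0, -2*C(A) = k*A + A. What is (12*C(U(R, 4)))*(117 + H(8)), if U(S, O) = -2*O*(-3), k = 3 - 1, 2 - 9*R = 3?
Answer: -54000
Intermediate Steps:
R = -⅑ (R = 2/9 - ⅑*3 = 2/9 - ⅓ = -⅑ ≈ -0.11111)
k = 2
U(S, O) = 6*O
C(A) = -3*A/2 (C(A) = -(2*A + A)/2 = -3*A/2)
H(W) = W
(12*C(U(R, 4)))*(117 + H(8)) = (12*(-9*4))*(117 + 8) = (12*(-3/2*24))*125 = (12*(-36))*125 = -432*125 = -54000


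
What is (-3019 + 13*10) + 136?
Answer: -2753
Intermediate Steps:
(-3019 + 13*10) + 136 = (-3019 + 130) + 136 = -2889 + 136 = -2753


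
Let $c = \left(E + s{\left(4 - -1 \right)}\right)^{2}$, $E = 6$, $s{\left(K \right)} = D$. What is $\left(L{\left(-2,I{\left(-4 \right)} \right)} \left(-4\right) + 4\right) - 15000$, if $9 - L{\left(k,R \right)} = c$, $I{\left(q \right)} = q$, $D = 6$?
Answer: $-14456$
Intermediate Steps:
$s{\left(K \right)} = 6$
$c = 144$ ($c = \left(6 + 6\right)^{2} = 12^{2} = 144$)
$L{\left(k,R \right)} = -135$ ($L{\left(k,R \right)} = 9 - 144 = -135$)
$\left(L{\left(-2,I{\left(-4 \right)} \right)} \left(-4\right) + 4\right) - 15000 = \left(\left(-135\right) \left(-4\right) + 4\right) - 15000 = \left(540 + 4\right) - 15000 = 544 - 15000 = -14456$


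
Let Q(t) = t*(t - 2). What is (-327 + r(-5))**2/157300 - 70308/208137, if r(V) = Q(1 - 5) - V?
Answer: 618662479/2728329175 ≈ 0.22676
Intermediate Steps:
Q(t) = t*(-2 + t)
r(V) = 24 - V (r(V) = (1 - 5)*(-2 + (1 - 5)) - V = -4*(-2 - 4) - V = -4*(-6) - V = 24 - V)
(-327 + r(-5))**2/157300 - 70308/208137 = (-327 + (24 - 1*(-5)))**2/157300 - 70308/208137 = (-327 + (24 + 5))**2*(1/157300) - 70308*1/208137 = (-327 + 29)**2*(1/157300) - 23436/69379 = (-298)**2*(1/157300) - 23436/69379 = 88804*(1/157300) - 23436/69379 = 22201/39325 - 23436/69379 = 618662479/2728329175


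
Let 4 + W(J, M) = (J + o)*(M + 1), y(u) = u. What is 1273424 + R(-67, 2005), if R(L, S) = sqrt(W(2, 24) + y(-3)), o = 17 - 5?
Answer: 1273424 + 7*sqrt(7) ≈ 1.2734e+6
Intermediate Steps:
o = 12
W(J, M) = -4 + (1 + M)*(12 + J) (W(J, M) = -4 + (J + 12)*(M + 1) = -4 + (12 + J)*(1 + M) = -4 + (1 + M)*(12 + J))
R(L, S) = 7*sqrt(7) (R(L, S) = sqrt((8 + 2 + 12*24 + 2*24) - 3) = sqrt((8 + 2 + 288 + 48) - 3) = sqrt(346 - 3) = sqrt(343) = 7*sqrt(7))
1273424 + R(-67, 2005) = 1273424 + 7*sqrt(7)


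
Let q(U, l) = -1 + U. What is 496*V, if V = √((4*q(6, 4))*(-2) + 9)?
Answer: 496*I*√31 ≈ 2761.6*I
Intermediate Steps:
V = I*√31 (V = √((4*(-1 + 6))*(-2) + 9) = √((4*5)*(-2) + 9) = √(20*(-2) + 9) = √(-40 + 9) = √(-31) = I*√31 ≈ 5.5678*I)
496*V = 496*(I*√31) = 496*I*√31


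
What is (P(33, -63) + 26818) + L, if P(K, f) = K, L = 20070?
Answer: 46921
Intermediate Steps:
(P(33, -63) + 26818) + L = (33 + 26818) + 20070 = 26851 + 20070 = 46921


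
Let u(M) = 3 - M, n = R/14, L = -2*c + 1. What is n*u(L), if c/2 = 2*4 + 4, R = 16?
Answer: 400/7 ≈ 57.143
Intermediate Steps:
c = 24 (c = 2*(2*4 + 4) = 2*(8 + 4) = 2*12 = 24)
L = -47 (L = -2*24 + 1 = -48 + 1 = -47)
n = 8/7 (n = 16/14 = 16*(1/14) = 8/7 ≈ 1.1429)
n*u(L) = 8*(3 - 1*(-47))/7 = 8*(3 + 47)/7 = (8/7)*50 = 400/7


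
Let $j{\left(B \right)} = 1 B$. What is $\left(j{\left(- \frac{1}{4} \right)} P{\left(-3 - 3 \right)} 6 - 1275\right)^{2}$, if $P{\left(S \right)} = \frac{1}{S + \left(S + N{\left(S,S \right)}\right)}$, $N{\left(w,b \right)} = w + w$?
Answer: $\frac{416119201}{256} \approx 1.6255 \cdot 10^{6}$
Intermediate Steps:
$N{\left(w,b \right)} = 2 w$
$j{\left(B \right)} = B$
$P{\left(S \right)} = \frac{1}{4 S}$ ($P{\left(S \right)} = \frac{1}{S + \left(S + 2 S\right)} = \frac{1}{S + 3 S} = \frac{1}{4 S}$)
$\left(j{\left(- \frac{1}{4} \right)} P{\left(-3 - 3 \right)} 6 - 1275\right)^{2} = \left(- \frac{1}{4} \frac{1}{4 \left(-3 - 3\right)} 6 - 1275\right)^{2} = \left(\left(-1\right) \frac{1}{4} \frac{1}{4 \left(-6\right)} 6 - 1275\right)^{2} = \left(- \frac{\frac{1}{4} \left(- \frac{1}{6}\right)}{4} \cdot 6 - 1275\right)^{2} = \left(\left(- \frac{1}{4}\right) \left(- \frac{1}{24}\right) 6 - 1275\right)^{2} = \left(\frac{1}{96} \cdot 6 - 1275\right)^{2} = \left(\frac{1}{16} - 1275\right)^{2} = \left(- \frac{20399}{16}\right)^{2} = \frac{416119201}{256}$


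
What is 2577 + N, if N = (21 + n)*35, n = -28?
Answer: 2332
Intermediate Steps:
N = -245 (N = (21 - 28)*35 = -7*35 = -245)
2577 + N = 2577 - 245 = 2332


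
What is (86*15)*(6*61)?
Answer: 472140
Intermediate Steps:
(86*15)*(6*61) = 1290*366 = 472140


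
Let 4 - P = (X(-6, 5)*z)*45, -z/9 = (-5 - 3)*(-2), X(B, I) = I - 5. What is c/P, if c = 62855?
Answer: 62855/4 ≈ 15714.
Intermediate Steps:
X(B, I) = -5 + I
z = -144 (z = -9*(-5 - 3)*(-2) = -(-72)*(-2) = -9*16 = -144)
P = 4 (P = 4 - (-5 + 5)*(-144)*45 = 4 - 0*(-144)*45 = 4 - 0*45 = 4 - 1*0 = 4 + 0 = 4)
c/P = 62855/4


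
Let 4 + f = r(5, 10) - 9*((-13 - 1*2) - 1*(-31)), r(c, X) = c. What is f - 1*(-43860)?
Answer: 43717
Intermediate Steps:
f = -143 (f = -4 + (5 - 9*((-13 - 1*2) - 1*(-31))) = -4 + (5 - 9*((-13 - 2) + 31)) = -4 + (5 - 9*(-15 + 31)) = -4 + (5 - 9*16) = -4 + (5 - 144) = -4 - 139 = -143)
f - 1*(-43860) = -143 - 1*(-43860) = -143 + 43860 = 43717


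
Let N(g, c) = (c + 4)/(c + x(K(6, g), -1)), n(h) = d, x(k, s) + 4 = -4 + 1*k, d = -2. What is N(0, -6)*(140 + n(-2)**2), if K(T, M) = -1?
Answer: 96/5 ≈ 19.200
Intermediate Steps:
x(k, s) = -8 + k (x(k, s) = -4 + (-4 + 1*k) = -4 + (-4 + k) = -8 + k)
n(h) = -2
N(g, c) = (4 + c)/(-9 + c) (N(g, c) = (c + 4)/(c + (-8 - 1)) = (4 + c)/(c - 9) = (4 + c)/(-9 + c))
N(0, -6)*(140 + n(-2)**2) = ((4 - 6)/(-9 - 6))*(140 + (-2)**2) = (-2/(-15))*(140 + 4) = -1/15*(-2)*144 = (2/15)*144 = 96/5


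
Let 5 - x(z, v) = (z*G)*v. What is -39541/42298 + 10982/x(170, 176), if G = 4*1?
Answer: -5196585811/5062013150 ≈ -1.0266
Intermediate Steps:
G = 4
x(z, v) = 5 - 4*v*z (x(z, v) = 5 - z*4*v = 5 - 4*z*v = 5 - 4*v*z)
-39541/42298 + 10982/x(170, 176) = -39541/42298 + 10982/(5 - 4*176*170) = -39541*1/42298 + 10982/(5 - 119680) = -39541/42298 + 10982/(-119675) = -39541/42298 + 10982*(-1/119675) = -39541/42298 - 10982/119675 = -5196585811/5062013150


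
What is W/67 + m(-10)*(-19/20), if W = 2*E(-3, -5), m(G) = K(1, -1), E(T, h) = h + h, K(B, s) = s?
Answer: 873/1340 ≈ 0.65149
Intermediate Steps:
E(T, h) = 2*h
m(G) = -1
W = -20 (W = 2*(2*(-5)) = 2*(-10) = -20)
W/67 + m(-10)*(-19/20) = -20/67 - (-19)/20 = -20*1/67 - (-19)/20 = -20/67 - 1*(-19/20) = -20/67 + 19/20 = 873/1340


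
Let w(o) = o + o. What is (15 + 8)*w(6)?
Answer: 276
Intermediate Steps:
w(o) = 2*o
(15 + 8)*w(6) = (15 + 8)*(2*6) = 23*12 = 276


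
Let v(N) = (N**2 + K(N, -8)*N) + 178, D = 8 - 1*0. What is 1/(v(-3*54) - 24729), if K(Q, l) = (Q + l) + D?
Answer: 1/27937 ≈ 3.5795e-5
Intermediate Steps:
D = 8 (D = 8 + 0 = 8)
K(Q, l) = 8 + Q + l (K(Q, l) = (Q + l) + 8 = 8 + Q + l)
v(N) = 178 + 2*N**2 (v(N) = (N**2 + (8 + N - 8)*N) + 178 = (N**2 + N*N) + 178 = (N**2 + N**2) + 178 = 2*N**2 + 178 = 178 + 2*N**2)
1/(v(-3*54) - 24729) = 1/((178 + 2*(-3*54)**2) - 24729) = 1/((178 + 2*(-162)**2) - 24729) = 1/((178 + 2*26244) - 24729) = 1/((178 + 52488) - 24729) = 1/(52666 - 24729) = 1/27937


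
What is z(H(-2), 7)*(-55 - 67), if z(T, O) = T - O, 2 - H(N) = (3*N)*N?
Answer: 2074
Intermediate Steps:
H(N) = 2 - 3*N² (H(N) = 2 - 3*N*N = 2 - 3*N²)
z(H(-2), 7)*(-55 - 67) = ((2 - 3*(-2)²) - 1*7)*(-55 - 67) = ((2 - 3*4) - 7)*(-122) = ((2 - 12) - 7)*(-122) = (-10 - 7)*(-122) = -17*(-122) = 2074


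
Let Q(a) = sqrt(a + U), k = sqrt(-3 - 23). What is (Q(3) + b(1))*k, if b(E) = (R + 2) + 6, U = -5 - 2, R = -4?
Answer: sqrt(26)*(-2 + 4*I) ≈ -10.198 + 20.396*I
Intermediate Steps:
U = -7
b(E) = 4 (b(E) = (-4 + 2) + 6 = -2 + 6 = 4)
k = I*sqrt(26) (k = sqrt(-26) = I*sqrt(26) ≈ 5.099*I)
Q(a) = sqrt(-7 + a) (Q(a) = sqrt(a - 7) = sqrt(-7 + a))
(Q(3) + b(1))*k = (sqrt(-7 + 3) + 4)*(I*sqrt(26)) = (sqrt(-4) + 4)*(I*sqrt(26)) = (2*I + 4)*(I*sqrt(26)) = (4 + 2*I)*(I*sqrt(26)) = I*sqrt(26)*(4 + 2*I)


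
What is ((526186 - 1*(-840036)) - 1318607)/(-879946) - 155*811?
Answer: -110613659545/879946 ≈ -1.2571e+5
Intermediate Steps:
((526186 - 1*(-840036)) - 1318607)/(-879946) - 155*811 = ((526186 + 840036) - 1318607)*(-1/879946) - 125705 = (1366222 - 1318607)*(-1/879946) - 125705 = 47615*(-1/879946) - 125705 = -47615/879946 - 125705 = -110613659545/879946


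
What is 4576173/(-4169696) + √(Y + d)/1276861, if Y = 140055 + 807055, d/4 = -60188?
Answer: -4576173/4169696 + √706358/1276861 ≈ -1.0968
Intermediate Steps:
d = -240752 (d = 4*(-60188) = -240752)
Y = 947110
4576173/(-4169696) + √(Y + d)/1276861 = 4576173/(-4169696) + √(947110 - 240752)/1276861 = 4576173*(-1/4169696) + √706358*(1/1276861) = -4576173/4169696 + √706358/1276861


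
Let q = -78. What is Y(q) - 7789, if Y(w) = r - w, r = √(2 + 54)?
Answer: -7711 + 2*√14 ≈ -7703.5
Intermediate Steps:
r = 2*√14 (r = √56 = 2*√14 ≈ 7.4833)
Y(w) = -w + 2*√14 (Y(w) = 2*√14 - w = -w + 2*√14)
Y(q) - 7789 = (-1*(-78) + 2*√14) - 7789 = (78 + 2*√14) - 7789 = -7711 + 2*√14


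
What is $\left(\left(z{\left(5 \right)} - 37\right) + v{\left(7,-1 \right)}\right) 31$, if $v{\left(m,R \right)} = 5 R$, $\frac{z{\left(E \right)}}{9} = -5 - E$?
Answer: $-4092$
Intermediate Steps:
$z{\left(E \right)} = -45 - 9 E$ ($z{\left(E \right)} = 9 \left(-5 - E\right) = -45 - 9 E$)
$\left(\left(z{\left(5 \right)} - 37\right) + v{\left(7,-1 \right)}\right) 31 = \left(\left(\left(-45 - 45\right) - 37\right) + 5 \left(-1\right)\right) 31 = \left(\left(\left(-45 - 45\right) - 37\right) - 5\right) 31 = \left(\left(-90 - 37\right) - 5\right) 31 = \left(-127 - 5\right) 31 = \left(-132\right) 31 = -4092$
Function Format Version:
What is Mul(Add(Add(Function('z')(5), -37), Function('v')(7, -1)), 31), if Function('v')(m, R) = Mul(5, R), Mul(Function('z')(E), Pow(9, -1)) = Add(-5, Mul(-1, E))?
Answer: -4092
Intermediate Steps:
Function('z')(E) = Add(-45, Mul(-9, E)) (Function('z')(E) = Mul(9, Add(-5, Mul(-1, E))) = Add(-45, Mul(-9, E)))
Mul(Add(Add(Function('z')(5), -37), Function('v')(7, -1)), 31) = Mul(Add(Add(Add(-45, Mul(-9, 5)), -37), Mul(5, -1)), 31) = Mul(Add(Add(Add(-45, -45), -37), -5), 31) = Mul(Add(Add(-90, -37), -5), 31) = Mul(Add(-127, -5), 31) = Mul(-132, 31) = -4092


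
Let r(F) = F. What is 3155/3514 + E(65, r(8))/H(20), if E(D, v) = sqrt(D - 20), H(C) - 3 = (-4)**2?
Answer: 3155/3514 + 3*sqrt(5)/19 ≈ 1.2509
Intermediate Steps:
H(C) = 19 (H(C) = 3 + (-4)**2 = 3 + 16 = 19)
E(D, v) = sqrt(-20 + D)
3155/3514 + E(65, r(8))/H(20) = 3155/3514 + sqrt(-20 + 65)/19 = 3155*(1/3514) + sqrt(45)*(1/19) = 3155/3514 + (3*sqrt(5))*(1/19) = 3155/3514 + 3*sqrt(5)/19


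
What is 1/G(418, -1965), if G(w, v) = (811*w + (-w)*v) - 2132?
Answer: 1/1158236 ≈ 8.6338e-7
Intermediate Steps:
G(w, v) = -2132 + 811*w - v*w (G(w, v) = (811*w - v*w) - 2132 = -2132 + 811*w - v*w)
1/G(418, -1965) = 1/(-2132 + 811*418 - 1*(-1965)*418) = 1/(-2132 + 338998 + 821370) = 1/1158236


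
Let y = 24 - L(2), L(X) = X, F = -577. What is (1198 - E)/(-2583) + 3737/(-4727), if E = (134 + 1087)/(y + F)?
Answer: -76630082/61049205 ≈ -1.2552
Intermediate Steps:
y = 22 (y = 24 - 1*2 = 24 - 2 = 22)
E = -11/5 (E = (134 + 1087)/(22 - 577) = 1221/(-555) = 1221*(-1/555) = -11/5 ≈ -2.2000)
(1198 - E)/(-2583) + 3737/(-4727) = (1198 - 1*(-11/5))/(-2583) + 3737/(-4727) = (1198 + 11/5)*(-1/2583) + 3737*(-1/4727) = (6001/5)*(-1/2583) - 3737/4727 = -6001/12915 - 3737/4727 = -76630082/61049205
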